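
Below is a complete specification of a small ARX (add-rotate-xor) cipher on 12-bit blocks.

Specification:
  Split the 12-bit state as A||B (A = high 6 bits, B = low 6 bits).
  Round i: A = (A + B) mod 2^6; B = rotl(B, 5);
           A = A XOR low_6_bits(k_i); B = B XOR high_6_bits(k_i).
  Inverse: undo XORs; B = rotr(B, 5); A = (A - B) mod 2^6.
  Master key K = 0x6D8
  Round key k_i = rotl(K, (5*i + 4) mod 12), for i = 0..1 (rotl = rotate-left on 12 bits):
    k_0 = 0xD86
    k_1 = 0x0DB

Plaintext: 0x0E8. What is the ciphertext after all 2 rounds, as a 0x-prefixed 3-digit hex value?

s_0 = plaintext = 0x0E8
s_1 = Round(s_0, k_0) = 0xB62
s_2 = Round(s_1, k_1) = 0x512

0x512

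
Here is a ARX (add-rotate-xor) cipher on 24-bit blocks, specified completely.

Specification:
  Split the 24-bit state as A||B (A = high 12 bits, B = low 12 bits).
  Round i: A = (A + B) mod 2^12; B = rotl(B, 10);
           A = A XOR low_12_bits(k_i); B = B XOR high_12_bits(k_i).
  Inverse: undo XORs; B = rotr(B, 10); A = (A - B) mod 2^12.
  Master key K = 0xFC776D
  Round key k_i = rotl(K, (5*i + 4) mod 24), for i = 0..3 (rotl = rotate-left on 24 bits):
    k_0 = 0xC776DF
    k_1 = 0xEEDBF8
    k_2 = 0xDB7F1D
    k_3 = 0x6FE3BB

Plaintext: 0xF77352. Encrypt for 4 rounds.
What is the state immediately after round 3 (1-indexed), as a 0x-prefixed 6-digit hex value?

0x81B946

s_0 = plaintext = 0xF77352
s_1 = Round(s_0, k_0) = 0x4164A3
s_2 = Round(s_1, k_1) = 0x3413C5
s_3 = Round(s_2, k_2) = 0x81B946
s_4 = Round(s_3, k_3) = 0x2DACAF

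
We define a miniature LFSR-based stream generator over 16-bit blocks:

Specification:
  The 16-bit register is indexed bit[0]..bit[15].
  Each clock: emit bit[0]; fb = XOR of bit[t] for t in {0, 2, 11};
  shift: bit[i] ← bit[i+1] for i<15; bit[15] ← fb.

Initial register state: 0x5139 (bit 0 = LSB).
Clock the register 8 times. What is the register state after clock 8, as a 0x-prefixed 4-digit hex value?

0xDD51

reg_0 = 0x5139
clock 1: out=1, reg = 0xA89C
clock 2: out=0, reg = 0x544E
clock 3: out=0, reg = 0xAA27
clock 4: out=1, reg = 0xD513
clock 5: out=1, reg = 0xEA89
clock 6: out=1, reg = 0x7544
clock 7: out=0, reg = 0xBAA2
clock 8: out=0, reg = 0xDD51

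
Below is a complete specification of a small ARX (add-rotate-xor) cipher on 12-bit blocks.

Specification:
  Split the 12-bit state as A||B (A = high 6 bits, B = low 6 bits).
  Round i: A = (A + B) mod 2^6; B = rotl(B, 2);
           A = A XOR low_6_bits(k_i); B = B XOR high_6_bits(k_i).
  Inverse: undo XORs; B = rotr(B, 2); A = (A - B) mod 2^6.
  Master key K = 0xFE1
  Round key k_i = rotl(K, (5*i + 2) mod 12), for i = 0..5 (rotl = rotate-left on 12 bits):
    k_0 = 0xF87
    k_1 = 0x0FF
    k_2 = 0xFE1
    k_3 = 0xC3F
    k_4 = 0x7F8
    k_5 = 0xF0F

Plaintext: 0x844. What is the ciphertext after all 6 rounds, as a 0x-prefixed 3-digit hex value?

s_0 = plaintext = 0x844
s_1 = Round(s_0, k_0) = 0x8AE
s_2 = Round(s_1, k_1) = 0xBF9
s_3 = Round(s_2, k_2) = 0x258
s_4 = Round(s_3, k_3) = 0x791
s_5 = Round(s_4, k_4) = 0x5DA
s_6 = Round(s_5, k_5) = 0xF95

0xF95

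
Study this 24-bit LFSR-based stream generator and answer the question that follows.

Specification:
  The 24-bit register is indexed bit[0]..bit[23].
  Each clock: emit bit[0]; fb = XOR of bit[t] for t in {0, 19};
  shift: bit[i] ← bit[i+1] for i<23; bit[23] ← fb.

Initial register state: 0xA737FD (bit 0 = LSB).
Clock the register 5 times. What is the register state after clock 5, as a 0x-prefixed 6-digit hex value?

0x4D39BF

reg_0 = 0xA737FD
clock 1: out=1, reg = 0xD39BFE
clock 2: out=0, reg = 0x69CDFF
clock 3: out=1, reg = 0x34E6FF
clock 4: out=1, reg = 0x9A737F
clock 5: out=1, reg = 0x4D39BF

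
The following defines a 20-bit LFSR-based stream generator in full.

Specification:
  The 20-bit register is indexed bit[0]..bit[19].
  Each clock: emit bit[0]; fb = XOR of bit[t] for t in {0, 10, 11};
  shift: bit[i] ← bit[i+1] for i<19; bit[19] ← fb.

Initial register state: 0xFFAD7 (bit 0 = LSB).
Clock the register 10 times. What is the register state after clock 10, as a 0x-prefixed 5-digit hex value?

reg_0 = 0xFFAD7
clock 1: out=1, reg = 0x7FD6B
clock 2: out=1, reg = 0xBFEB5
clock 3: out=1, reg = 0xDFF5A
clock 4: out=0, reg = 0x6FFAD
clock 5: out=1, reg = 0xB7FD6
clock 6: out=0, reg = 0x5BFEB
clock 7: out=1, reg = 0xADFF5
clock 8: out=1, reg = 0xD6FFA
clock 9: out=0, reg = 0x6B7FD
clock 10: out=1, reg = 0x35BFE

0x35BFE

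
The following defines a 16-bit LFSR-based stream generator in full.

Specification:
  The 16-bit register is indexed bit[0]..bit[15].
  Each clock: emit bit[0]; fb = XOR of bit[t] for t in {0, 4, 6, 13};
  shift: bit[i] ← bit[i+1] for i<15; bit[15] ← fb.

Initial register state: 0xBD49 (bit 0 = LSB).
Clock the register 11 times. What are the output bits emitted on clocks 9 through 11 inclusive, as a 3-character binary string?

101

reg_0 = 0xBD49
clock 1: out=1, reg = 0xDEA4
clock 2: out=0, reg = 0x6F52
clock 3: out=0, reg = 0xB7A9
clock 4: out=1, reg = 0x5BD4
clock 5: out=0, reg = 0x2DEA
clock 6: out=0, reg = 0x16F5
clock 7: out=1, reg = 0x8B7A
clock 8: out=0, reg = 0x45BD
clock 9: out=1, reg = 0x22DE
clock 10: out=0, reg = 0x916F
clock 11: out=1, reg = 0x48B7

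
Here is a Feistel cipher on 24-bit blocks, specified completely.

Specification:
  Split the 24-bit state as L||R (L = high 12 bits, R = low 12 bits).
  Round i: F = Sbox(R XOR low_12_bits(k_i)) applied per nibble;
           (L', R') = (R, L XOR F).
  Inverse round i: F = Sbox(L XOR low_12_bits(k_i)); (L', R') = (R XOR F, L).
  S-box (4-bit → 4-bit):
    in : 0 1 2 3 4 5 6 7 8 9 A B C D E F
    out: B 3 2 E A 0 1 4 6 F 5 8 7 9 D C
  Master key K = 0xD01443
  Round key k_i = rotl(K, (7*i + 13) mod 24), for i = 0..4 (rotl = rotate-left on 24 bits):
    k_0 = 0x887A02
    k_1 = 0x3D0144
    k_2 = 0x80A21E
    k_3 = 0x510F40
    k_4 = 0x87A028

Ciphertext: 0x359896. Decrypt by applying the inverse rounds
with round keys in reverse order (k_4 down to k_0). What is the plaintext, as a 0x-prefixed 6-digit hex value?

0x5A9999

s_0 = ciphertext = 0x359896
s_1 = InvRound(s_0, k_4) = 0x6D5359
s_2 = InvRound(s_1, k_3) = 0xCA96D5
s_3 = InvRound(s_2, k_2) = 0xB51CA9
s_4 = InvRound(s_3, k_1) = 0x999B51
s_5 = InvRound(s_4, k_0) = 0x5A9999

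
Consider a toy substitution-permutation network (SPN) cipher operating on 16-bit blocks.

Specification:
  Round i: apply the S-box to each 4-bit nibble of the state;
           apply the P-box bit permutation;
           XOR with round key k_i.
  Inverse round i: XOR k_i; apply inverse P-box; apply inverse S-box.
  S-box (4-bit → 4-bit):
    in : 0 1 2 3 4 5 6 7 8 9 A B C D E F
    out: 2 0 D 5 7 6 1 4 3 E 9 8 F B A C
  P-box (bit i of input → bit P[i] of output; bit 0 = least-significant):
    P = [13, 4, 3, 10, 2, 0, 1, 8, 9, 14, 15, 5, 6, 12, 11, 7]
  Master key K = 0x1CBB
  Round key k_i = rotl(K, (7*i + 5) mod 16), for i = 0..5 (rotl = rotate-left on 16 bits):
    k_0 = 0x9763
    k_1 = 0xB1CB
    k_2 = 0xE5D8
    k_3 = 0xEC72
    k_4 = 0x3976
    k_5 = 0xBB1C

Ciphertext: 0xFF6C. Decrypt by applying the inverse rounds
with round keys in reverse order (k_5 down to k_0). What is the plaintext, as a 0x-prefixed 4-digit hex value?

0xD553

s_0 = ciphertext = 0xFF6C
s_1 = InvRound(s_0, k_5) = 0x6E1E
s_2 = InvRound(s_1, k_4) = 0x8DBF
s_3 = InvRound(s_2, k_3) = 0xA0D3
s_4 = InvRound(s_3, k_2) = 0x109F
s_5 = InvRound(s_4, k_1) = 0x67A8
s_6 = InvRound(s_5, k_0) = 0xD553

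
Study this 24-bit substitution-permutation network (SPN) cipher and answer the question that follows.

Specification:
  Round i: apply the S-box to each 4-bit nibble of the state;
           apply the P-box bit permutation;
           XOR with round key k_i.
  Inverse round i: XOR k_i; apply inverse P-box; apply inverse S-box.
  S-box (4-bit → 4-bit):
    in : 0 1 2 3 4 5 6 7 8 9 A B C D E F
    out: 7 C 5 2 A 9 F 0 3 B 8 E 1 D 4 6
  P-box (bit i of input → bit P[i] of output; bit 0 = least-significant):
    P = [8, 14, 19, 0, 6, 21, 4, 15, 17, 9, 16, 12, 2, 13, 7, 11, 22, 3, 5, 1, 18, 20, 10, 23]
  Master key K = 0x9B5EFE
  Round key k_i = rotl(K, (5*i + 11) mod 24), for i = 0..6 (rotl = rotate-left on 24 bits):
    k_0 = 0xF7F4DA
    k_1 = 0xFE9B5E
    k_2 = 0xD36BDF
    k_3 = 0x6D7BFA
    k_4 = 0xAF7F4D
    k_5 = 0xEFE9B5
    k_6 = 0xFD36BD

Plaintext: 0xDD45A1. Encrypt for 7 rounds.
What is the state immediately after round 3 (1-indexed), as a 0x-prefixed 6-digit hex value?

s_0 = plaintext = 0xDD45A1
s_1 = Round(s_0, k_0) = 0x3948F9
s_2 = Round(s_1, k_1) = 0x8CF045
s_3 = Round(s_2, k_2) = 0xA4C85E
s_4 = Round(s_3, k_3) = 0xE7F9B4
s_5 = Round(s_4, k_4) = 0x8D89DC
s_6 = Round(s_5, k_5) = 0xB95AC3
s_7 = Round(s_6, k_6) = 0x2D6AF3

0xA4C85E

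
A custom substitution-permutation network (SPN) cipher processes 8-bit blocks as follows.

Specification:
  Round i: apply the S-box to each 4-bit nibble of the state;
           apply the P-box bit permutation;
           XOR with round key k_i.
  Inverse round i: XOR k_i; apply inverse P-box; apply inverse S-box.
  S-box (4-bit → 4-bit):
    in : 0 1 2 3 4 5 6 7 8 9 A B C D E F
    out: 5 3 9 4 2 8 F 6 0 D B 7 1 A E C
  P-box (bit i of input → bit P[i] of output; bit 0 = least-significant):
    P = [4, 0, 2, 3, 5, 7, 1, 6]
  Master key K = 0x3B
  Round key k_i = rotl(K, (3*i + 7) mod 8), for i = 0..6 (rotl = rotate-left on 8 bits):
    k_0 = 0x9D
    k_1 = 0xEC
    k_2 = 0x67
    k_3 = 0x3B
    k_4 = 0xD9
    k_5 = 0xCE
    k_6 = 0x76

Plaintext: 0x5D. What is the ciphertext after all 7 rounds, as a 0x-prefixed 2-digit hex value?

0xE6

s_0 = plaintext = 0x5D
s_1 = Round(s_0, k_0) = 0xD4
s_2 = Round(s_1, k_1) = 0x2D
s_3 = Round(s_2, k_2) = 0x0E
s_4 = Round(s_3, k_3) = 0x14
s_5 = Round(s_4, k_4) = 0x78
s_6 = Round(s_5, k_5) = 0x4C
s_7 = Round(s_6, k_6) = 0xE6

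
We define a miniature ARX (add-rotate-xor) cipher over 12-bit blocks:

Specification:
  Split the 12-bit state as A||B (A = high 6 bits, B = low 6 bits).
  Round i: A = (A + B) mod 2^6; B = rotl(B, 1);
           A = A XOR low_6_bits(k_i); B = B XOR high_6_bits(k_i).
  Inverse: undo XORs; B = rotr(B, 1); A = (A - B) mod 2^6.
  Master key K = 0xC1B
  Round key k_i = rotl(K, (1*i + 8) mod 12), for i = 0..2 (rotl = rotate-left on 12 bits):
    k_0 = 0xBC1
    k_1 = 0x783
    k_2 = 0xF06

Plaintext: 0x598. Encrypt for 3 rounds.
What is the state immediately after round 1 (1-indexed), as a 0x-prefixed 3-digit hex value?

0xBDF

s_0 = plaintext = 0x598
s_1 = Round(s_0, k_0) = 0xBDF
s_2 = Round(s_1, k_1) = 0x360
s_3 = Round(s_2, k_2) = 0xAFD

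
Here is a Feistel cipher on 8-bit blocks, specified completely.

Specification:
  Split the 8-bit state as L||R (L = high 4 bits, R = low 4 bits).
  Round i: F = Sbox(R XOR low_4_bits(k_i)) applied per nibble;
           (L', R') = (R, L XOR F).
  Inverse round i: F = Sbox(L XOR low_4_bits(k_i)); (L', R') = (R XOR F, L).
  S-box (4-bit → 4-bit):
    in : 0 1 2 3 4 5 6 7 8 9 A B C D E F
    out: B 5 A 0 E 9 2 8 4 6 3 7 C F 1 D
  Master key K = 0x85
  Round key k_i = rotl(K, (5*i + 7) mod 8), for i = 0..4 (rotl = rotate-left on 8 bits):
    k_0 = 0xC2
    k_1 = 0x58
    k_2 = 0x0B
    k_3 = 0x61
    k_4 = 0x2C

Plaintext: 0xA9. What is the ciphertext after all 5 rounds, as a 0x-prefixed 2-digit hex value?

s_0 = plaintext = 0xA9
s_1 = Round(s_0, k_0) = 0x9D
s_2 = Round(s_1, k_1) = 0xD0
s_3 = Round(s_2, k_2) = 0x0A
s_4 = Round(s_3, k_3) = 0xA7
s_5 = Round(s_4, k_4) = 0x7D

0x7D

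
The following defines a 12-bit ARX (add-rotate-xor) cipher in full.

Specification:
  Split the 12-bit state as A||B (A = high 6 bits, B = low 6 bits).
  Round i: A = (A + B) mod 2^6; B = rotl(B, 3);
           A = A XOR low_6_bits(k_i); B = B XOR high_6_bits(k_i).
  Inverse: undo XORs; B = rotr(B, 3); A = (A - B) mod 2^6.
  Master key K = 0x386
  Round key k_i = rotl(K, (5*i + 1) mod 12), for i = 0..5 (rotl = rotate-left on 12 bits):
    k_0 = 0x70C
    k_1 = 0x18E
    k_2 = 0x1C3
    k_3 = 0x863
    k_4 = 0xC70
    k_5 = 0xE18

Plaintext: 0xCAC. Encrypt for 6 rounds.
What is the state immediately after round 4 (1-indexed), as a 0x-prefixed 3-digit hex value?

s_0 = plaintext = 0xCAC
s_1 = Round(s_0, k_0) = 0x4B9
s_2 = Round(s_1, k_1) = 0x149
s_3 = Round(s_2, k_2) = 0x34E
s_4 = Round(s_3, k_3) = 0xE10
s_5 = Round(s_4, k_4) = 0xE33
s_6 = Round(s_5, k_5) = 0xCE6

0xE10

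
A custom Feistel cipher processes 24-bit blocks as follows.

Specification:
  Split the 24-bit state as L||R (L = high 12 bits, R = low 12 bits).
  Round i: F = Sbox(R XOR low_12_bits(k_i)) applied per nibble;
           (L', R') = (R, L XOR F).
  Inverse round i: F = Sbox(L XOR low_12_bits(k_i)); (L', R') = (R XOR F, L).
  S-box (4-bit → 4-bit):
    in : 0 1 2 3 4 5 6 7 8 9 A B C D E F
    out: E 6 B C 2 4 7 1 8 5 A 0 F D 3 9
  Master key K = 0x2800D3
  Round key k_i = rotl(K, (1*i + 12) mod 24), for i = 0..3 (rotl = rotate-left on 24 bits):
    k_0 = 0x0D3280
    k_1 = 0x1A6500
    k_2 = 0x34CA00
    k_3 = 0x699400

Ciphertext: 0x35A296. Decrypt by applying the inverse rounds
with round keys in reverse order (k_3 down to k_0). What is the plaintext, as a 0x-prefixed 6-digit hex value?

0xB5DF58

s_0 = ciphertext = 0x35A296
s_1 = InvRound(s_0, k_3) = 0x3DC35A
s_2 = InvRound(s_1, k_2) = 0x6853DC
s_3 = InvRound(s_2, k_1) = 0xF58685
s_4 = InvRound(s_3, k_0) = 0xB5DF58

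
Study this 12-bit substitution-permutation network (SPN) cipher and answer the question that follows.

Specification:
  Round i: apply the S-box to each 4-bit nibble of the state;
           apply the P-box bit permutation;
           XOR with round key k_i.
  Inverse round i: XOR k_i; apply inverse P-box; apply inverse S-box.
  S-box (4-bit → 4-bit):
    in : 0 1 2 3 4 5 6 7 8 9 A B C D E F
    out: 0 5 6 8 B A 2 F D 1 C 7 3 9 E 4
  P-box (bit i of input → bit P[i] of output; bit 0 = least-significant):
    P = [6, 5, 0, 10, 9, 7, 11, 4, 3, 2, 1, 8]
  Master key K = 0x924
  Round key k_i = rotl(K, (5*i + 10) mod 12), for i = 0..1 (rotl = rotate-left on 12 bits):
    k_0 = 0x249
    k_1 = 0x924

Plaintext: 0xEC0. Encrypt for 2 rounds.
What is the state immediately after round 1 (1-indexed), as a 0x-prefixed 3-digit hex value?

0x1CF

s_0 = plaintext = 0xEC0
s_1 = Round(s_0, k_0) = 0x1CF
s_2 = Round(s_1, k_1) = 0xBAF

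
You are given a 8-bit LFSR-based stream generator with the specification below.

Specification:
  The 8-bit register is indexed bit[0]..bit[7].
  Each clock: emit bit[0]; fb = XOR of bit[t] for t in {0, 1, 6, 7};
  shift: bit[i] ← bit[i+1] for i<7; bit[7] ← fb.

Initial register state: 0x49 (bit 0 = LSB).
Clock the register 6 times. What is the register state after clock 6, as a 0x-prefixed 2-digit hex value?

0x51

reg_0 = 0x49
clock 1: out=1, reg = 0x24
clock 2: out=0, reg = 0x12
clock 3: out=0, reg = 0x89
clock 4: out=1, reg = 0x44
clock 5: out=0, reg = 0xA2
clock 6: out=0, reg = 0x51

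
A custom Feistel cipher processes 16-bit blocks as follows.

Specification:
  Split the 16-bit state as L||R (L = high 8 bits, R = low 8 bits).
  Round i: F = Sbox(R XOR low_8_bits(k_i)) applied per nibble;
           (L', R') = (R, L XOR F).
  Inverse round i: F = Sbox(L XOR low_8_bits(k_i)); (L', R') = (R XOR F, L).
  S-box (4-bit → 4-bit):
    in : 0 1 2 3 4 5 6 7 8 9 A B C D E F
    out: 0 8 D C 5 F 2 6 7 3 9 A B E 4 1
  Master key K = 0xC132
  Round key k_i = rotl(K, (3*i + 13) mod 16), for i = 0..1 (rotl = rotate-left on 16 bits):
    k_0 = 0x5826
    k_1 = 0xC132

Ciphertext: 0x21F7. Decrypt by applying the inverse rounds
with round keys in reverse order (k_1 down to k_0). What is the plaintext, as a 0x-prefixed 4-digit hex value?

0xDF7B

s_0 = ciphertext = 0x21F7
s_1 = InvRound(s_0, k_1) = 0x7B21
s_2 = InvRound(s_1, k_0) = 0xDF7B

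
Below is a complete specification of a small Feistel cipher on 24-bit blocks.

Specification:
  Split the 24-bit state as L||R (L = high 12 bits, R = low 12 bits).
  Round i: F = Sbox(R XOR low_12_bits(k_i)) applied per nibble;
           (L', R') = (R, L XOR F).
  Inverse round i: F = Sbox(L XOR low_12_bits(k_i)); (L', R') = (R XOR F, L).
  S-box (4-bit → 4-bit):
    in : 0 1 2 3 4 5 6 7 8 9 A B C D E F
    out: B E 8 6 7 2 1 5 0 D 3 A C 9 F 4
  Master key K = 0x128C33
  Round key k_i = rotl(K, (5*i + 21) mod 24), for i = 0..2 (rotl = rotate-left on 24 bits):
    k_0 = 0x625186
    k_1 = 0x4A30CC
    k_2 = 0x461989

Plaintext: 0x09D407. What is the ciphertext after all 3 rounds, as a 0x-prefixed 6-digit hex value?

s_0 = plaintext = 0x09D407
s_1 = Round(s_0, k_0) = 0x407293
s_2 = Round(s_1, k_1) = 0x293C23
s_3 = Round(s_2, k_2) = 0xC230A0

0xC230A0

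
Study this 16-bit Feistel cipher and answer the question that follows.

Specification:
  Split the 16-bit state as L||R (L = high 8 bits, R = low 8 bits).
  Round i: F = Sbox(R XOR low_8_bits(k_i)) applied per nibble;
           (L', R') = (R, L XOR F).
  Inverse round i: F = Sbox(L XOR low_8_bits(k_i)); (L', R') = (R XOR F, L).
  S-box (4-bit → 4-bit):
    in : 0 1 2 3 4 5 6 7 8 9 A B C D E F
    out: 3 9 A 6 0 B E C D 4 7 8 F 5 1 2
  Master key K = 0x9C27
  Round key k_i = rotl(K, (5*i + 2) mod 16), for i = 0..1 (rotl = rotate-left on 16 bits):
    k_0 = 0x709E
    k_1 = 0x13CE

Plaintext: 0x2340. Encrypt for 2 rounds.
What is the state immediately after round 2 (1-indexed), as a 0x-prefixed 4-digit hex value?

s_0 = plaintext = 0x2340
s_1 = Round(s_0, k_0) = 0x4072
s_2 = Round(s_1, k_1) = 0x72CF

0x72CF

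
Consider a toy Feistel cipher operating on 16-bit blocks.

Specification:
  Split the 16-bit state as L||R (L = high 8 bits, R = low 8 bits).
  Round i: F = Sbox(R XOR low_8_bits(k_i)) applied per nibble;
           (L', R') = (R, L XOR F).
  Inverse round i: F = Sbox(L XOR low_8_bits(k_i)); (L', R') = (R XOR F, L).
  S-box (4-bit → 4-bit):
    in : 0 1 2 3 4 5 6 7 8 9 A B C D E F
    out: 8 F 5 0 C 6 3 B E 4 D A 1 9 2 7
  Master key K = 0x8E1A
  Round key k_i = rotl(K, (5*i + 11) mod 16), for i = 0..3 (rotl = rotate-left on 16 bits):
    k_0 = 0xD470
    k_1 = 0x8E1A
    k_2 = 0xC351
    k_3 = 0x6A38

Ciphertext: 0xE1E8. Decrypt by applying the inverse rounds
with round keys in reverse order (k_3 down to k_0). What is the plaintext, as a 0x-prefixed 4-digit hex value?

0x2CA9

s_0 = ciphertext = 0xE1E8
s_1 = InvRound(s_0, k_3) = 0x7CE1
s_2 = InvRound(s_1, k_2) = 0xB87C
s_3 = InvRound(s_2, k_1) = 0xA9B8
s_4 = InvRound(s_3, k_0) = 0x2CA9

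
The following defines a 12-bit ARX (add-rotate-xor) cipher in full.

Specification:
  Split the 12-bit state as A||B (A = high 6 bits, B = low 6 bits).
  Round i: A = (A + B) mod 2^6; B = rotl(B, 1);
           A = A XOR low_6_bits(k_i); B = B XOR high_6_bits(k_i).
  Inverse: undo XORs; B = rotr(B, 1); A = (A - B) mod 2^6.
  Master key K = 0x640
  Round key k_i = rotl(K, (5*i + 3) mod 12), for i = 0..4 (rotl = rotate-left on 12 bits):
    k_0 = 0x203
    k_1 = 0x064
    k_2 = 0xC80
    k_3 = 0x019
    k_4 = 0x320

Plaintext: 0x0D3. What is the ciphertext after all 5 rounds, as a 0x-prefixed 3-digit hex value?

0x224

s_0 = plaintext = 0x0D3
s_1 = Round(s_0, k_0) = 0x56E
s_2 = Round(s_1, k_1) = 0x9DC
s_3 = Round(s_2, k_2) = 0x0CA
s_4 = Round(s_3, k_3) = 0x514
s_5 = Round(s_4, k_4) = 0x224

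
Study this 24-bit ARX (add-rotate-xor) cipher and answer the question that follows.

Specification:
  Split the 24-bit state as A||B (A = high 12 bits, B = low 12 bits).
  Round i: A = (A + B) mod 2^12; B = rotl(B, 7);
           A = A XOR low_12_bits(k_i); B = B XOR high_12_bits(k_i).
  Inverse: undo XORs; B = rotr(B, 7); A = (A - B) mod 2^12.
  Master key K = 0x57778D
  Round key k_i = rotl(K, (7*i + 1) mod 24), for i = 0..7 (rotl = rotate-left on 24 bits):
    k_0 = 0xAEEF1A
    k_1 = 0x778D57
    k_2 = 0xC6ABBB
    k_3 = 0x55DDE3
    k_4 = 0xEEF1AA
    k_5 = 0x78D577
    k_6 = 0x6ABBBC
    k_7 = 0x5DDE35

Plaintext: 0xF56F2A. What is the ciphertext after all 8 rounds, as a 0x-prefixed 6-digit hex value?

0xC10352

s_0 = plaintext = 0xF56F2A
s_1 = Round(s_0, k_0) = 0x19AF97
s_2 = Round(s_1, k_1) = 0xC66C84
s_3 = Round(s_2, k_2) = 0x351E0E
s_4 = Round(s_3, k_3) = 0xCBC22D
s_5 = Round(s_4, k_4) = 0xF4387E
s_6 = Round(s_5, k_5) = 0x2B68CE
s_7 = Round(s_6, k_6) = 0x0381ED
s_8 = Round(s_7, k_7) = 0xC10352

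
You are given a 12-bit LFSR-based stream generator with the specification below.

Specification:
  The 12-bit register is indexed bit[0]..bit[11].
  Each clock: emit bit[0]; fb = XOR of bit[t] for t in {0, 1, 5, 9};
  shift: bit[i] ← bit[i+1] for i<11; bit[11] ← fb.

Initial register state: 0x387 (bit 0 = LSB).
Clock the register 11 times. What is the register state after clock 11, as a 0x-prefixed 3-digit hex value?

reg_0 = 0x387
clock 1: out=1, reg = 0x9C3
clock 2: out=1, reg = 0x4E1
clock 3: out=1, reg = 0x270
clock 4: out=0, reg = 0x138
clock 5: out=0, reg = 0x89C
clock 6: out=0, reg = 0x44E
clock 7: out=0, reg = 0xA27
clock 8: out=1, reg = 0x513
clock 9: out=1, reg = 0x289
clock 10: out=1, reg = 0x144
clock 11: out=0, reg = 0x0A2

0x0A2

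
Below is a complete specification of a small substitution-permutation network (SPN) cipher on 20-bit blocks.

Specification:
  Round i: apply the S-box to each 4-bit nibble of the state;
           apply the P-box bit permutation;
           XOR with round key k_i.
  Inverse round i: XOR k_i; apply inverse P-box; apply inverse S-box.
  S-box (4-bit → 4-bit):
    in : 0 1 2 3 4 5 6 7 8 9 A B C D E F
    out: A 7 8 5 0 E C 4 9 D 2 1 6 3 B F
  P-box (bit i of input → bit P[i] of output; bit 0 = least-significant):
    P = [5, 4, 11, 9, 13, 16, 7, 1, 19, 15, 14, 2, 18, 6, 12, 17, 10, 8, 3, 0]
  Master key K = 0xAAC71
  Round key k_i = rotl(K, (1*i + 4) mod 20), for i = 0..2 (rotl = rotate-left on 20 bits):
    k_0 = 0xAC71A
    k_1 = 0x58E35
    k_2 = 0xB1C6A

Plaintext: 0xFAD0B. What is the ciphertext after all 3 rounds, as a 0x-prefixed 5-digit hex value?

s_0 = plaintext = 0xFAD0B
s_1 = Round(s_0, k_0) = 0x34271
s_2 = Round(s_1, k_1) = 0x58289
s_3 = Round(s_2, k_2) = 0xD3745

0xD3745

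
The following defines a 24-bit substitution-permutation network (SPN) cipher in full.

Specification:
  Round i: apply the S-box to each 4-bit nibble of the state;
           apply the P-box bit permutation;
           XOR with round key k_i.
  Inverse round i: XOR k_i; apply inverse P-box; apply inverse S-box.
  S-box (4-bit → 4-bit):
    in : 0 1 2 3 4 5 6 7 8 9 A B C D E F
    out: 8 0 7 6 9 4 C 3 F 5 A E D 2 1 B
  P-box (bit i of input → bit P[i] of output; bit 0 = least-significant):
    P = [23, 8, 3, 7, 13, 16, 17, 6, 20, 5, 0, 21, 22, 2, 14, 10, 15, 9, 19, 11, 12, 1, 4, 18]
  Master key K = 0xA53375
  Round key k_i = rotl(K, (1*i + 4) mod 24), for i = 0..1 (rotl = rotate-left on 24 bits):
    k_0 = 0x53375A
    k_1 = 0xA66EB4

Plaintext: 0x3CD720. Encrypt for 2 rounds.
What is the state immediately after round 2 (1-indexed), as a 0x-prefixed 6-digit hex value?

s_0 = plaintext = 0x3CD720
s_1 = Round(s_0, k_0) = 0x489FEC
s_2 = Round(s_1, k_1) = 0x5A941C

0x5A941C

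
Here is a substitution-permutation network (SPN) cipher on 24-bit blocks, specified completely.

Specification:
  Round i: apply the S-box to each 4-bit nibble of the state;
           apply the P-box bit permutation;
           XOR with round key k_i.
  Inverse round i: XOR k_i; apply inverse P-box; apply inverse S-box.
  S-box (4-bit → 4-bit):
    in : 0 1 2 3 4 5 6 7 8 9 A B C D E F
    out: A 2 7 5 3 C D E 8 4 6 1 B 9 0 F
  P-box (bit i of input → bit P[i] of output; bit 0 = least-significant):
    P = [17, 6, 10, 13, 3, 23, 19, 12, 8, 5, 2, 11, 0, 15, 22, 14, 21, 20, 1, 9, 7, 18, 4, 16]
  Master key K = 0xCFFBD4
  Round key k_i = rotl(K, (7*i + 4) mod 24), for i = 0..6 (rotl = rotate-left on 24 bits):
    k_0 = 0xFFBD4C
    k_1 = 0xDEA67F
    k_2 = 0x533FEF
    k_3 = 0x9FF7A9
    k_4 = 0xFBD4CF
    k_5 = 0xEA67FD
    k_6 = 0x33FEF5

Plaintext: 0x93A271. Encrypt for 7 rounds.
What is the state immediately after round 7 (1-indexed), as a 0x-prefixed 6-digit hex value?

0x285EAC

s_0 = plaintext = 0x93A271
s_1 = Round(s_0, k_0) = 0x172C3A
s_2 = Round(s_1, k_1) = 0x822914
s_3 = Round(s_2, k_2) = 0xA0BFA8
s_4 = Round(s_3, k_3) = 0x03DC9C
s_5 = Round(s_4, k_4) = 0xD4BDAC
s_6 = Round(s_5, k_5) = 0x514E3C
s_7 = Round(s_6, k_6) = 0x285EAC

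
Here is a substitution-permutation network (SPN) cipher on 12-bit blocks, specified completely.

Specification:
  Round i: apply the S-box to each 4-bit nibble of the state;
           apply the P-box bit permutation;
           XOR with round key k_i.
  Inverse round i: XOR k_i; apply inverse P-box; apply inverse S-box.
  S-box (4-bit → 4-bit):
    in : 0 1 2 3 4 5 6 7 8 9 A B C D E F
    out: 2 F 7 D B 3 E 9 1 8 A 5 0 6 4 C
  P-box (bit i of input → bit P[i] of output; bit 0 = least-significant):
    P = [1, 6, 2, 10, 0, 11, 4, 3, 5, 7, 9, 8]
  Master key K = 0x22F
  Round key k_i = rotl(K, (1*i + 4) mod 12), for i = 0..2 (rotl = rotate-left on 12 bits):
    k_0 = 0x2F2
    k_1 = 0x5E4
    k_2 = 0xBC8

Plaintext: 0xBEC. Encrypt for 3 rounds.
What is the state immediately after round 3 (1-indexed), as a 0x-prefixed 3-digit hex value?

s_0 = plaintext = 0xBEC
s_1 = Round(s_0, k_0) = 0x0C2
s_2 = Round(s_1, k_1) = 0x522
s_3 = Round(s_2, k_2) = 0x33F

0x33F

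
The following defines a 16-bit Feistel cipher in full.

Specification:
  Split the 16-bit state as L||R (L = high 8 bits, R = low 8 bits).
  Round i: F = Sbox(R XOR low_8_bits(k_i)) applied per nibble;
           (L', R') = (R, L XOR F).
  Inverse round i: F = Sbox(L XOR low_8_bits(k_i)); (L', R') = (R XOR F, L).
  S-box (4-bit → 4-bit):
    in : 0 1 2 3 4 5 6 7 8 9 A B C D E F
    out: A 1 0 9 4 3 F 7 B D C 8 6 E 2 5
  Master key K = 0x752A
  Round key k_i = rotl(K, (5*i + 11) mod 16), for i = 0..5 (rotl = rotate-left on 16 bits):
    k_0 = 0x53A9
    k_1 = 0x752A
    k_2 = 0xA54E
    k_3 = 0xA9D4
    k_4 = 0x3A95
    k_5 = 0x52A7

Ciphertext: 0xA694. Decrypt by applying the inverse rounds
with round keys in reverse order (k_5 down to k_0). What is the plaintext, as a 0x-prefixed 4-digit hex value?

s_0 = ciphertext = 0xA694
s_1 = InvRound(s_0, k_5) = 0x35A6
s_2 = InvRound(s_1, k_4) = 0x6C35
s_3 = InvRound(s_2, k_3) = 0xBE6C
s_4 = InvRound(s_3, k_2) = 0x36BE
s_5 = InvRound(s_4, k_1) = 0xA836
s_6 = InvRound(s_5, k_0) = 0x97A8

0x97A8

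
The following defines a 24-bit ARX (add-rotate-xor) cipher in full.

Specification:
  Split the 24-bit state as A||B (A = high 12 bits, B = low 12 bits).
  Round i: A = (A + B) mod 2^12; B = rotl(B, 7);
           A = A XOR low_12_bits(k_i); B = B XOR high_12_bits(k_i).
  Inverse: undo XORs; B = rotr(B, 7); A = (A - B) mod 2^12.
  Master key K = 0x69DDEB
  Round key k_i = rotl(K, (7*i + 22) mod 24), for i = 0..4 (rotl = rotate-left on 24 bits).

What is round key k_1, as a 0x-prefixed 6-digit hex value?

K = 0x69DDEB
k_0 = rotl(K, (7*0+22) mod 24) = rotl(K, 22) = 0xDA777A
k_1 = rotl(K, (7*1+22) mod 24) = rotl(K, 5) = 0x3BBD6D

0x3BBD6D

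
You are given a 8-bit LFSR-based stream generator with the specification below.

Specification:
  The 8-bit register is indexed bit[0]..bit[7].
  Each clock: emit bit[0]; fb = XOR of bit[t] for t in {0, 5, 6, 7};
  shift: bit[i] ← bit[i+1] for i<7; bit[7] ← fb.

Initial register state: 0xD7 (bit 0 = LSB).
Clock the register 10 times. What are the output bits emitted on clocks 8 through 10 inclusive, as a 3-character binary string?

reg_0 = 0xD7
clock 1: out=1, reg = 0xEB
clock 2: out=1, reg = 0x75
clock 3: out=1, reg = 0xBA
clock 4: out=0, reg = 0x5D
clock 5: out=1, reg = 0x2E
clock 6: out=0, reg = 0x97
clock 7: out=1, reg = 0x4B
clock 8: out=1, reg = 0x25
clock 9: out=1, reg = 0x12
clock 10: out=0, reg = 0x09

110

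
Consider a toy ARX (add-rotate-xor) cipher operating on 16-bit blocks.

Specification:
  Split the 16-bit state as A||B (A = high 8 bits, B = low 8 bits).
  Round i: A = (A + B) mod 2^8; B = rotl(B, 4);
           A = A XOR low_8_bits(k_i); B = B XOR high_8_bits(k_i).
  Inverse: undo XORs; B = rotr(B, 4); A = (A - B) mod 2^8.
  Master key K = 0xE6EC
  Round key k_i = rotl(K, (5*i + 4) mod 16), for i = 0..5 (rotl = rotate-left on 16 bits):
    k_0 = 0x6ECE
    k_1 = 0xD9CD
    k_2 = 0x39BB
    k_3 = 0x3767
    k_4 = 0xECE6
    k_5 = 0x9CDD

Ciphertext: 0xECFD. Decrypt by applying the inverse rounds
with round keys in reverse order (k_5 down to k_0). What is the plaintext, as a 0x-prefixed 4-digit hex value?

0x4A34

s_0 = ciphertext = 0xECFD
s_1 = InvRound(s_0, k_5) = 0x1B16
s_2 = InvRound(s_1, k_4) = 0x4EAF
s_3 = InvRound(s_2, k_3) = 0xA089
s_4 = InvRound(s_3, k_2) = 0x100B
s_5 = InvRound(s_4, k_1) = 0xB02D
s_6 = InvRound(s_5, k_0) = 0x4A34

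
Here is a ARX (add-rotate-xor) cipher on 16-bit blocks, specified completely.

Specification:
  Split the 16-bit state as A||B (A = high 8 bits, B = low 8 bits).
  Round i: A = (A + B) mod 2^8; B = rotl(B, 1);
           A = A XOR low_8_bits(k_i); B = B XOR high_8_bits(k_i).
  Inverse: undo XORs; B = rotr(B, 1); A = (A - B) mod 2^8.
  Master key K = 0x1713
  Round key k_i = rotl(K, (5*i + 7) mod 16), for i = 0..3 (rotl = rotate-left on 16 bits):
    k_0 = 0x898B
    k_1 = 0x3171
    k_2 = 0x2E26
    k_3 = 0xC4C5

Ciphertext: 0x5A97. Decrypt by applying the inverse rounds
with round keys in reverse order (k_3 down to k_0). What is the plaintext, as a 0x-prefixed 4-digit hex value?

0x1078

s_0 = ciphertext = 0x5A97
s_1 = InvRound(s_0, k_3) = 0xF6A9
s_2 = InvRound(s_1, k_2) = 0x0DC3
s_3 = InvRound(s_2, k_1) = 0x0379
s_4 = InvRound(s_3, k_0) = 0x1078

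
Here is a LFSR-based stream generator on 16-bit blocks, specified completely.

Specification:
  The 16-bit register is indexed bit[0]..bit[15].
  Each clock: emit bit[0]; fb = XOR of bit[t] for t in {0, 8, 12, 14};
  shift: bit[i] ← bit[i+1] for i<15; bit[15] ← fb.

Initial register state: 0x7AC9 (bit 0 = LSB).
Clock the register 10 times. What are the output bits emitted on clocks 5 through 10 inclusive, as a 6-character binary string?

001101

reg_0 = 0x7AC9
clock 1: out=1, reg = 0xBD64
clock 2: out=0, reg = 0x5EB2
clock 3: out=0, reg = 0x2F59
clock 4: out=1, reg = 0x17AC
clock 5: out=0, reg = 0x0BD6
clock 6: out=0, reg = 0x85EB
clock 7: out=1, reg = 0x42F5
clock 8: out=1, reg = 0x217A
clock 9: out=0, reg = 0x90BD
clock 10: out=1, reg = 0x485E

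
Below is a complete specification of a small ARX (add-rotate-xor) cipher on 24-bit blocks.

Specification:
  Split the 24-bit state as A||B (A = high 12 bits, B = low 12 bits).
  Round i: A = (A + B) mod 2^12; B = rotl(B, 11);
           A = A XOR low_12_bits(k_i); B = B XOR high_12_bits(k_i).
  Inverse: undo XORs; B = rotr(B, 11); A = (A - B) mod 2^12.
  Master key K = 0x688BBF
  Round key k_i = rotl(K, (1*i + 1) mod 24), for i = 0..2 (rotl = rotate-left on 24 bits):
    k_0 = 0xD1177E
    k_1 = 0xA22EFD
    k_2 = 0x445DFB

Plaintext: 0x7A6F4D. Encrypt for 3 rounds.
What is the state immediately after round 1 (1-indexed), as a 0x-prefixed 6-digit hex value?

s_0 = plaintext = 0x7A6F4D
s_1 = Round(s_0, k_0) = 0x18D2B7
s_2 = Round(s_1, k_1) = 0xAB9379
s_3 = Round(s_2, k_2) = 0x3C9DF9

0x18D2B7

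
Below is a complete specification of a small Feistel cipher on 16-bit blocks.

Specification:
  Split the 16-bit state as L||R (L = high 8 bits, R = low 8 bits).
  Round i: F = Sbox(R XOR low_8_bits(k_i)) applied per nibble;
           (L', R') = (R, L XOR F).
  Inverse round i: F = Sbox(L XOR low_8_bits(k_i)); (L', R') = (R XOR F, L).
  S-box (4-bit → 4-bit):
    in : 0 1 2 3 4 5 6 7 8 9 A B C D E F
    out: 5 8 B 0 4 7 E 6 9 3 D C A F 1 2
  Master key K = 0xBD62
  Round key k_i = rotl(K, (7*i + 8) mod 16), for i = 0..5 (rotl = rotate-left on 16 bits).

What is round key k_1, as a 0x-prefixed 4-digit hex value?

K = 0xBD62
k_0 = rotl(K, (7*0+8) mod 16) = rotl(K, 8) = 0x62BD
k_1 = rotl(K, (7*1+8) mod 16) = rotl(K, 15) = 0x5EB1

0x5EB1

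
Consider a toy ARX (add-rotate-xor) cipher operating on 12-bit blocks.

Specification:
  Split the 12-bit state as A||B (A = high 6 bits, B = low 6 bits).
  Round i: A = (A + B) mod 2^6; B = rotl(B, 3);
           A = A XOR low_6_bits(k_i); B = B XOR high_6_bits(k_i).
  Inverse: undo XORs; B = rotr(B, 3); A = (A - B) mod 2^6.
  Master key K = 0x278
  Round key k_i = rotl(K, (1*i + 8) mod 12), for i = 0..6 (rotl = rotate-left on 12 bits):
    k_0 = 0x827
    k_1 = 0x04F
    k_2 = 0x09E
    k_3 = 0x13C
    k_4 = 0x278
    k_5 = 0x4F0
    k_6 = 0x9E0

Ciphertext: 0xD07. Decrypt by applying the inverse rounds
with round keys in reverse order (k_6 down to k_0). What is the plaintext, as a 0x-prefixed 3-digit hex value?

0x7CF

s_0 = ciphertext = 0xD07
s_1 = InvRound(s_0, k_6) = 0x404
s_2 = InvRound(s_1, k_5) = 0x9BA
s_3 = InvRound(s_2, k_4) = 0x01E
s_4 = InvRound(s_3, k_3) = 0xA53
s_5 = InvRound(s_4, k_2) = 0xB4A
s_6 = InvRound(s_5, k_1) = 0x259
s_7 = InvRound(s_6, k_0) = 0x7CF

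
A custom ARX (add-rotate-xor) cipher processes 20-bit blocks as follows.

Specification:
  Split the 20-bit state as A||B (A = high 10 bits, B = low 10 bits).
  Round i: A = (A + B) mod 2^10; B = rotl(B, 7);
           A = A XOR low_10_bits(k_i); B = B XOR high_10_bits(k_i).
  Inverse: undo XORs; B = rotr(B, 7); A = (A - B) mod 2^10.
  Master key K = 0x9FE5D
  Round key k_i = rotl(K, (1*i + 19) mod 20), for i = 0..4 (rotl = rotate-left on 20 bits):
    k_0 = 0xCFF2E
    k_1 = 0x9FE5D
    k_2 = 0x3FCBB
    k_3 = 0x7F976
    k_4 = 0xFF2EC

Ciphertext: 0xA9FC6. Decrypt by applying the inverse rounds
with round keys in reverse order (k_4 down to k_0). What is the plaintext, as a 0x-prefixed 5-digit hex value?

s_0 = ciphertext = 0xA9FC6
s_1 = InvRound(s_0, k_4) = 0x9EDD0
s_2 = InvRound(s_1, k_3) = 0x67570
s_3 = InvRound(s_2, k_2) = 0x2AC7B
s_4 = InvRound(s_3, k_1) = 0xB4824
s_5 = InvRound(s_4, k_0) = 0x478DE

0x478DE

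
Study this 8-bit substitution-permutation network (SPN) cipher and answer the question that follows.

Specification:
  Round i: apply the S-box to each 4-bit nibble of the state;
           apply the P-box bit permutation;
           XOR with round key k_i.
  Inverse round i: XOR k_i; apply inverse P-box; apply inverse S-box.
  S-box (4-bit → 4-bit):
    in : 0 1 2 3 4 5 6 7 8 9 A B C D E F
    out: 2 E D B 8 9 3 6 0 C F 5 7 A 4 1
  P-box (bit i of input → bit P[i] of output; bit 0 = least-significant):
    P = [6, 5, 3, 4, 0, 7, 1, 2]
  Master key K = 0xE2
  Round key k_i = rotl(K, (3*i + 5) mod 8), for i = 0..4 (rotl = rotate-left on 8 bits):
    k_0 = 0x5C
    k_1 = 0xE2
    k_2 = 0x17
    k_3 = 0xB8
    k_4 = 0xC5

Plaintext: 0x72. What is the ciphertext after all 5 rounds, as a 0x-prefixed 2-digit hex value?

0xAC

s_0 = plaintext = 0x72
s_1 = Round(s_0, k_0) = 0x86
s_2 = Round(s_1, k_1) = 0x82
s_3 = Round(s_2, k_2) = 0x4F
s_4 = Round(s_3, k_3) = 0xFC
s_5 = Round(s_4, k_4) = 0xAC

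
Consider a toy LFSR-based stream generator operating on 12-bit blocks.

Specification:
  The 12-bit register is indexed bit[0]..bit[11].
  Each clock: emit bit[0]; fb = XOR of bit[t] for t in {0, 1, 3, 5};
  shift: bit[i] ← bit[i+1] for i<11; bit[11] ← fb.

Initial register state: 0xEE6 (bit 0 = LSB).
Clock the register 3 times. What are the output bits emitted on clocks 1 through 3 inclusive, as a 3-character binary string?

011

reg_0 = 0xEE6
clock 1: out=0, reg = 0x773
clock 2: out=1, reg = 0xBB9
clock 3: out=1, reg = 0xDDC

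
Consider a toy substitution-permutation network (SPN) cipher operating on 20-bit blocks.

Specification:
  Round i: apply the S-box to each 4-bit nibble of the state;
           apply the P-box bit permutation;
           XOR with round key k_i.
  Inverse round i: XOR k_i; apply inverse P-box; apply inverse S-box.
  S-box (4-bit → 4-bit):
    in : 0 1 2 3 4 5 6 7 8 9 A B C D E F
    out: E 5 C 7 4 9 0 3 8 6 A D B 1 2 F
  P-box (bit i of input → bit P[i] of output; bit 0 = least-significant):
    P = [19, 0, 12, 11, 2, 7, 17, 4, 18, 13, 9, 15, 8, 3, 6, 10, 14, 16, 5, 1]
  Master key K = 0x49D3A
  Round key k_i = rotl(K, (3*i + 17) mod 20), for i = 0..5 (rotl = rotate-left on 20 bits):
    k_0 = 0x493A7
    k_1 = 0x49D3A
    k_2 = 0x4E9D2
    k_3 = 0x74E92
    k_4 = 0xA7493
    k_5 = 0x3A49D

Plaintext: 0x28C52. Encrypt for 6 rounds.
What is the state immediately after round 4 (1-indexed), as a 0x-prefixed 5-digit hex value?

s_0 = plaintext = 0x28C52
s_1 = Round(s_0, k_0) = 0x02F91
s_2 = Round(s_1, k_1) = 0xB2BD8
s_3 = Round(s_2, k_2) = 0x027B4
s_4 = Round(s_3, k_3) = 0x07AE4
s_5 = Round(s_4, k_4) = 0xBC539
s_6 = Round(s_5, k_5) = 0x57132

0x07AE4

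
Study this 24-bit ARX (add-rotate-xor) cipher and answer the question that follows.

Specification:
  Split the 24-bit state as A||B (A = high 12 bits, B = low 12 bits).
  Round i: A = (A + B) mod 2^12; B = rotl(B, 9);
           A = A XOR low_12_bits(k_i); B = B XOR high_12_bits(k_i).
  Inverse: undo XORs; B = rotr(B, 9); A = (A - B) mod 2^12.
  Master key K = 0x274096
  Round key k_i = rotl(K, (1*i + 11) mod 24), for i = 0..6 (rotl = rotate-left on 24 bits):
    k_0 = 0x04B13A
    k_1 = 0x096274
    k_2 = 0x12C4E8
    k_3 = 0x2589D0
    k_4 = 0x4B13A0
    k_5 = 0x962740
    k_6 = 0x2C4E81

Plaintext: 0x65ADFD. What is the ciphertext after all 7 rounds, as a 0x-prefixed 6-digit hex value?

s_0 = plaintext = 0x65ADFD
s_1 = Round(s_0, k_0) = 0x56DBF4
s_2 = Round(s_1, k_1) = 0x3159E8
s_3 = Round(s_2, k_2) = 0x815011
s_4 = Round(s_3, k_3) = 0x1F605A
s_5 = Round(s_4, k_4) = 0x1F00BA
s_6 = Round(s_5, k_5) = 0x5EAD75
s_7 = Round(s_6, k_6) = 0xDDE96A

0xDDE96A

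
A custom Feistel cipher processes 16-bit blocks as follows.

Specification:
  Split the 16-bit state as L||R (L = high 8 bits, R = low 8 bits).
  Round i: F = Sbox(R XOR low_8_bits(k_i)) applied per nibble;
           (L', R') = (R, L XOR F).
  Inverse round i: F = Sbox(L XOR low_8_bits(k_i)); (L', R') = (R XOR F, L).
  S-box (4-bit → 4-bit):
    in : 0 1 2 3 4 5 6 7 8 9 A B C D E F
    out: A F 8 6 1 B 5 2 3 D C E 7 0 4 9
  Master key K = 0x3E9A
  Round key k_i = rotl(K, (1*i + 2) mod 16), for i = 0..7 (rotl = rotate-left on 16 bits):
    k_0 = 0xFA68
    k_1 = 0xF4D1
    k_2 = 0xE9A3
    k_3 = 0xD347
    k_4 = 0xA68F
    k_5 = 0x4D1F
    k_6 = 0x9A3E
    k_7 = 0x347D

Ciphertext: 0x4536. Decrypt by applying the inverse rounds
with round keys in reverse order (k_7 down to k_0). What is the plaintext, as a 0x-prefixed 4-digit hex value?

0x6DAC

s_0 = ciphertext = 0x4536
s_1 = InvRound(s_0, k_7) = 0x5545
s_2 = InvRound(s_1, k_6) = 0x1B55
s_3 = InvRound(s_2, k_5) = 0xF41B
s_4 = InvRound(s_3, k_4) = 0x35F4
s_5 = InvRound(s_4, k_3) = 0xDC35
s_6 = InvRound(s_5, k_2) = 0x1CDC
s_7 = InvRound(s_6, k_1) = 0xAC1C
s_8 = InvRound(s_7, k_0) = 0x6DAC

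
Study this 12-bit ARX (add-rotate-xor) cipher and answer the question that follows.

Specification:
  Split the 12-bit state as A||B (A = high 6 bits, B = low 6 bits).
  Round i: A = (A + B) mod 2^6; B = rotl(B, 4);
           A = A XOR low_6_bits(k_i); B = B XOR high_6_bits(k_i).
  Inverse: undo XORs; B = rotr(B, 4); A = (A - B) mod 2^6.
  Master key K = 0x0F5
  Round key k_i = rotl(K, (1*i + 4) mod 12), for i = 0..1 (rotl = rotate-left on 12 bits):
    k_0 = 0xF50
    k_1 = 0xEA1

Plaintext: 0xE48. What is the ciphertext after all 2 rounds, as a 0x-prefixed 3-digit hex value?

s_0 = plaintext = 0xE48
s_1 = Round(s_0, k_0) = 0x47F
s_2 = Round(s_1, k_1) = 0xC45

0xC45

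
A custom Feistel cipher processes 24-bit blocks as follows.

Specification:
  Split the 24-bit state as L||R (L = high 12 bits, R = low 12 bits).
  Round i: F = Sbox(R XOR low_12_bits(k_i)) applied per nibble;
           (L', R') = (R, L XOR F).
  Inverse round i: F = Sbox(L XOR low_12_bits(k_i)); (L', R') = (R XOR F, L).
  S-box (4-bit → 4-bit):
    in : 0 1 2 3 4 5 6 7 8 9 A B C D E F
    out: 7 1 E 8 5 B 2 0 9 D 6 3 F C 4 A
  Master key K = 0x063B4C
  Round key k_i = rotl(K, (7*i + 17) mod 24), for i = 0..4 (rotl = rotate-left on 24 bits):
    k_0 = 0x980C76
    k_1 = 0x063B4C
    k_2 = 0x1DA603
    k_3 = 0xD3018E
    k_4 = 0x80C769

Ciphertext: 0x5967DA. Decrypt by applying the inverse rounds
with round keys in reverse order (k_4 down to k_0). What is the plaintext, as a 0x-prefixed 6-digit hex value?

s_0 = ciphertext = 0x5967DA
s_1 = InvRound(s_0, k_4) = 0x970596
s_2 = InvRound(s_1, k_3) = 0xC32970
s_3 = InvRound(s_2, k_2) = 0xFF1C32
s_4 = InvRound(s_3, k_1) = 0x90EFF1
s_5 = InvRound(s_4, k_0) = 0x4F890E

0x4F890E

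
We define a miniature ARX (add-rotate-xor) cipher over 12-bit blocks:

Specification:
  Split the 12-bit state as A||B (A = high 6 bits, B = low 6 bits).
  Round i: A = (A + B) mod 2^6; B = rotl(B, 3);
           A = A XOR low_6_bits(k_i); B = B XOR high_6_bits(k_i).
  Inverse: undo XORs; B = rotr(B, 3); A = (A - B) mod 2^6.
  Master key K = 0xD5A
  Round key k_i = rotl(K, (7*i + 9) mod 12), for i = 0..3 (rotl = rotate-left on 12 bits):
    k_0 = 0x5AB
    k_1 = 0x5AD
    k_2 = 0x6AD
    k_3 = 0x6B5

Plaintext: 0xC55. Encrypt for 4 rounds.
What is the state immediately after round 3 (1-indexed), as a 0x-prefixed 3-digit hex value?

0x614

s_0 = plaintext = 0xC55
s_1 = Round(s_0, k_0) = 0xB7C
s_2 = Round(s_1, k_1) = 0x131
s_3 = Round(s_2, k_2) = 0x614
s_4 = Round(s_3, k_3) = 0x678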